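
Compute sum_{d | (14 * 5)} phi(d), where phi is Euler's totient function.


First, 14 * 5 = 70. One classical identity is sum_{d | n} phi(d) = n (each k in [1, n] has a unique gcd with n, and among the k's with gcd(k, n) = n/d there are phi(d) of them). So the sum equals 70. We also verify directly:
Divisors of 70: 1, 2, 5, 7, 10, 14, 35, 70.
phi values: 1, 1, 4, 6, 4, 6, 24, 24.
Sum = 70.

70


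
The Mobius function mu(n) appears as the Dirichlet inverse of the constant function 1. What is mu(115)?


115 = 5 * 23 (all distinct primes).
mu(115) = (-1)^2 = 1

1


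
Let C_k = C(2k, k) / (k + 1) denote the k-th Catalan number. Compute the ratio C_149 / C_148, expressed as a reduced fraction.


Using C_k = (2k)! / (k! (k+1)!), the ratio C_{k+1}/C_k simplifies to
C_{k+1}/C_k = [(2k+2)! / ((k+1)! (k+2)!)] * [k! (k+1)! / (2k)!]
 = (2k+2)(2k+1) / ((k+1)(k+2)) = 2(2k+1) / (k+2).
For k = 148: 2(2*148 + 1) / (148 + 2) = 594/150 = 99/25.

99/25


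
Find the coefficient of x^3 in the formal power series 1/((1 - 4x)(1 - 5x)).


By partial fractions or Cauchy convolution:
The coefficient equals sum_{k=0}^{3} 4^k * 5^(3-k).
= 369

369


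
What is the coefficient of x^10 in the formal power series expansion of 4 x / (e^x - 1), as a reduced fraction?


The exponential generating function for Bernoulli numbers is
x / (e^x - 1) = sum_{k>=0} B_k x^k / k!.
So the coefficient of x^10 in 4 x / (e^x - 1) is 4 B_10 / 10!.
Computing: B_10 = 5/66, 10! = 3628800, giving
4 * 5/66 / 3628800 = 1/11975040.

1/11975040


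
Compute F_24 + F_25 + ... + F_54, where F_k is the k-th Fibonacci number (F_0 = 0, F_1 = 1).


Use the identity sum_{k=0}^{N} F_k = F_{N+2} - 1 (which follows from F_{k+2} - F_{k+1} = F_k). Then
sum_{k=24}^{54} F_k = (F_{56} - 1) - (F_{25} - 1) = F_{56} - F_{25}.
Computing: F_{56} = 225851433717, F_{25} = 75025, so
Sum = 225851433717 - 75025 = 225851358692.

225851358692


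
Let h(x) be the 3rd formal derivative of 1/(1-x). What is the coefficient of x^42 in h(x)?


Differentiating 3 times: d^3/dx^3 [1/(1-x)] = 3!/(1-x)^4.
The expansion 1/(1-x)^4 = sum_{k>=0} C(k+3, 3) x^k, so the coefficient of x^n in 3!/(1-x)^4 is 3! * C(n+3, 3).
For n = 42: 6 * C(45, 3) = 6 * 14190 = 85140

85140


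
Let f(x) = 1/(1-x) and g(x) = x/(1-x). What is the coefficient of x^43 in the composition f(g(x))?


First simplify the composition: f(g(x)) = 1/(1 - x/(1-x)) = (1-x)/((1-x) - x) = (1-x)/(1-2x).
Now extract the coefficient. Write (1-x)/(1-2x) = 1/(1-2x) - x/(1-2x).
The coefficient of x^n in 1/(1-2x) is 2^n, and in x/(1-2x) is 2^(n-1) (for n >= 1).
So the coefficient of x^43 is 2^43 - 2^42 = 8796093022208 - 4398046511104 = 4398046511104.

4398046511104


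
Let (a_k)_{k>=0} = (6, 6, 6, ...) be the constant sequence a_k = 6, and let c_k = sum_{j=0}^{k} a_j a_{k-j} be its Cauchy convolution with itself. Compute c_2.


Since a_j = 6 for all j >= 0, the convolution sum becomes
c_k = sum_{j=0}^{k} 6 * 6 = 36 * (k + 1).
Equivalently, the generating function of (a_k) is 6/(1 - x) and its square is 36/(1 - x)^2 = sum_{k>=0} 36(k + 1) x^k.
For k = 2: 36 * 3 = 108.

108


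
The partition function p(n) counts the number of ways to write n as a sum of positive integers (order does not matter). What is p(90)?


Using the generating function prod_{k>=1} 1/(1-x^k), we compute p(90).
By dynamic programming over parts 1 through 90:
p(90) = 56634173

56634173


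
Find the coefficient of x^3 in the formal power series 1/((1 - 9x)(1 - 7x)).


By partial fractions or Cauchy convolution:
The coefficient equals sum_{k=0}^{3} 9^k * 7^(3-k).
= 2080

2080


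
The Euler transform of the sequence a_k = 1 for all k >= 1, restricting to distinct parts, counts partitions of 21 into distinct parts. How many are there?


Partitions of 21 into distinct parts can be computed via generating function.
Product (1+x)(1+x^2)(1+x^3)...
The coefficient of x^21 = 76

76


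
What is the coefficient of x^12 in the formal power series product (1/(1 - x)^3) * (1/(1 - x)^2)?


Combine the factors: (1/(1 - x)^3) * (1/(1 - x)^2) = 1/(1 - x)^5.
Then use 1/(1 - x)^r = sum_{k>=0} C(k + r - 1, r - 1) x^k with r = 5 and k = 12:
C(16, 4) = 1820.

1820


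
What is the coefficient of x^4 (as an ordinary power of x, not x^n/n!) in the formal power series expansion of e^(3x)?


The exponential series is e^y = sum_{k>=0} y^k / k!. Substituting y = 3x gives
e^(3x) = sum_{k>=0} 3^k x^k / k!.
So the coefficient of x^n is a^n/n! with a = 3, n = 4:
3^4 / 4! = 81/24 = 27/8

27/8


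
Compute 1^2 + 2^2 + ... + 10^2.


This power sum has a closed form given by Faulhaber's formula
sum_{k=1}^{m} k^p = (1 / (p + 1)) * sum_{j=0}^{p} C(p + 1, j) B_j m^(p + 1 - j),
but for small m direct computation is fastest:
1 + 4 + 9 + 16 + 25 + 36 + 49 + 64 + 81 + 100 = 385.

385


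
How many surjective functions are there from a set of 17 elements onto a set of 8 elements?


By inclusion-exclusion on which target elements are missed, the number of surjections from an n-set onto a k-set is
surj(n, k) = sum_{j=0}^{k} (-1)^j C(k, j) (k - j)^n.
Equivalently surj(n, k) = k! * S(n, k), where S(n, k) is the Stirling number of the second kind.
For n = 17, k = 8:
S(17, 8) = 20415995028, so
surj = 8! * 20415995028 = 40320 * 20415995028 = 823172919528960.

823172919528960


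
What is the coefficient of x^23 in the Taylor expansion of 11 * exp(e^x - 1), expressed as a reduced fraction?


exp(e^x - 1) = sum_{k>=0} Bell_k x^k / k!, where Bell_k is the k-th Bell number.
So the coefficient of x^23 is 11 * Bell_23 / 23!.
Computing: Bell_23 = 44152005855084346 and 23! = 25852016738884976640000, giving
11 * 44152005855084346/25852016738884976640000 = 22076002927542173/1175091669949317120000.

22076002927542173/1175091669949317120000


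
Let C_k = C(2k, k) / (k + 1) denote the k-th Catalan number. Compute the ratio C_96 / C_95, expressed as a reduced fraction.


Using C_k = (2k)! / (k! (k+1)!), the ratio C_{k+1}/C_k simplifies to
C_{k+1}/C_k = [(2k+2)! / ((k+1)! (k+2)!)] * [k! (k+1)! / (2k)!]
 = (2k+2)(2k+1) / ((k+1)(k+2)) = 2(2k+1) / (k+2).
For k = 95: 2(2*95 + 1) / (95 + 2) = 382/97 = 382/97.

382/97


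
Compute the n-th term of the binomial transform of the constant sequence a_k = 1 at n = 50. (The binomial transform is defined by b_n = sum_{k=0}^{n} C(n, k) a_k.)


With a_k = 1 for all k, b_n = sum_{k=0}^{n} C(n, k) = 2^n by the binomial theorem.
For n = 50: 2^50 = 1125899906842624.

1125899906842624


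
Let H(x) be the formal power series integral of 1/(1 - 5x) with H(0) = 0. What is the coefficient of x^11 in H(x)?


1/(1 - 5x) = sum_{k>=0} 5^k x^k. Integrating termwise with H(0) = 0:
H(x) = sum_{k>=0} 5^k x^(k+1) / (k+1) = sum_{m>=1} 5^(m-1) x^m / m.
For m = 11: 5^10/11 = 9765625/11 = 9765625/11.

9765625/11


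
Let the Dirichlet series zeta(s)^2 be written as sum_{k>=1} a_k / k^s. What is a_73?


The Dirichlet convolution of the constant function 1 with itself gives (1 * 1)(k) = sum_{d | k} 1 = d(k), the number of positive divisors of k.
Since zeta(s) = sum_{k>=1} 1/k^s, we have zeta(s)^2 = sum_{k>=1} d(k)/k^s, so a_k = d(k).
For k = 73: the divisors are 1, 73.
Count = 2.

2


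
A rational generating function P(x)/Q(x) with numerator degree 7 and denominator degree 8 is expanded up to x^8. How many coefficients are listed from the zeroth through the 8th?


Expanding up to x^8 gives the coefficients for x^0, x^1, ..., x^8.
That is 8 + 1 = 9 coefficients in total.

9


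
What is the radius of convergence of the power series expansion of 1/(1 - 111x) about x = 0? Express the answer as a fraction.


Expanding 1/(1 - 111x) = sum_{k>=0} 111^k x^k, the series converges when |111x| < 1, i.e., |x| < 1/111.
So the radius of convergence is 1/111 = 1/111.

1/111


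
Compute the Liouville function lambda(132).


The Liouville function is lambda(k) = (-1)^Omega(k), where Omega(k) counts the prime factors of k with multiplicity.
Factoring: 132 = 2 * 2 * 3 * 11, so Omega(132) = 4.
lambda(132) = (-1)^4 = 1.

1


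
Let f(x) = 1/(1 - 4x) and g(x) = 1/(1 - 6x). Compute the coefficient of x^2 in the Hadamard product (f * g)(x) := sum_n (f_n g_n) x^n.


f has coefficients f_k = 4^k and g has coefficients g_k = 6^k, so the Hadamard product has coefficient (f*g)_k = 4^k * 6^k = 24^k.
For k = 2: 24^2 = 576.

576


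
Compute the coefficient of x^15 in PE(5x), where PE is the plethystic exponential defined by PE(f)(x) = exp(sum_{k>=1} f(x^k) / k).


With f(x) = 5x, the exponent is sum_{k>=1} 5 x^k / k = 5 * (-ln(1 - x)). Exponentiating:
PE(5x) = exp(-5 ln(1 - x)) = 1/(1 - x)^5.
By the negative binomial expansion, [x^n] 1/(1 - x)^5 = C(n + 4, 4).
For n = 15: C(19, 4) = 3876.

3876


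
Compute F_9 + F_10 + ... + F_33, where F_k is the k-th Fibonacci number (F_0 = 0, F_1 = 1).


Use the identity sum_{k=0}^{N} F_k = F_{N+2} - 1 (which follows from F_{k+2} - F_{k+1} = F_k). Then
sum_{k=9}^{33} F_k = (F_{35} - 1) - (F_{10} - 1) = F_{35} - F_{10}.
Computing: F_{35} = 9227465, F_{10} = 55, so
Sum = 9227465 - 55 = 9227410.

9227410


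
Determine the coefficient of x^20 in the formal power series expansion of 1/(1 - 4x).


The geometric series identity gives 1/(1 - c x) = sum_{k>=0} c^k x^k, so the coefficient of x^k is c^k.
Here c = 4 and k = 20.
Computing: 4^20 = 1099511627776

1099511627776


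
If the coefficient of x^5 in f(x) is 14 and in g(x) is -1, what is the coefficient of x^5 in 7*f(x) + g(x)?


Scalar multiplication scales coefficients: 7 * 14 = 98.
Then add the g coefficient: 98 + -1
= 97

97


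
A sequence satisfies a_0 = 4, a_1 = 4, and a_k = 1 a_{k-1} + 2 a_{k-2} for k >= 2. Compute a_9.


The characteristic equation is t^2 - 1 t - 2 = 0, with roots r_1 = 2 and r_2 = -1 (so c_1 = r_1 + r_2, c_2 = -r_1 r_2 as required).
One can use the closed form a_n = A r_1^n + B r_2^n, but direct iteration is more reliable:
a_0 = 4, a_1 = 4, a_2 = 12, a_3 = 20, a_4 = 44, a_5 = 84, a_6 = 172, a_7 = 340, a_8 = 684, a_9 = 1364.
So a_9 = 1364.

1364


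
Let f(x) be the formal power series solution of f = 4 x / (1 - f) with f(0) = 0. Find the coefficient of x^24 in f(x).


Apply Lagrange inversion: f = 4 x * phi(f) with phi(t) = 1/(1 - t), so
[x^n] f = 4^n * (1/n) [t^(n-1)] phi(t)^n = 4^n * (1/n) [t^(n-1)] (1 - t)^(-n) = 4^n * (1/n) C(2n - 2, n - 1) = 4^n * C_{n-1}.
For n = 24: C_23 = C(46, 23) / 24 = 8233430727600/24 = 343059613650.
With the 4^24 = 281474976710656 factor, the coefficient is 281474976710656 * 343059613650 = 96562696762500395198054400.

96562696762500395198054400


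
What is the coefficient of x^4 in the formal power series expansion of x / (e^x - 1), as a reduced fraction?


The exponential generating function for Bernoulli numbers is
x / (e^x - 1) = sum_{k>=0} B_k x^k / k!.
So the coefficient of x^4 in x / (e^x - 1) is B_4 / 4!.
Computing: B_4 = -1/30, 4! = 24, giving
-1/30 / 24 = -1/720.

-1/720


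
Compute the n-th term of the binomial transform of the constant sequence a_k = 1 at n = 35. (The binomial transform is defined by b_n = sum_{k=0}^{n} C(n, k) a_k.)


With a_k = 1 for all k, b_n = sum_{k=0}^{n} C(n, k) = 2^n by the binomial theorem.
For n = 35: 2^35 = 34359738368.

34359738368


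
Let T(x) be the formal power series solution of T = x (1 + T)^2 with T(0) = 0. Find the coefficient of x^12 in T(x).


Apply the Lagrange inversion formula: if T = x * phi(T) with phi(t) = (1 + t)^2, then [x^n] T = (1/n) [t^(n-1)] phi(t)^n = (1/n) [t^(n-1)] (1 + t)^(2n) = (1/n) C(2n, n-1).
Using the identity C(2n, n-1) = C(2n, n) * n / (n+1), the unscaled factor equals C(2n, n) / (n+1) = C_n, the n-th Catalan number.
For n = 12: C_12 = C(24, 12) / 13 = 2704156/13 = 208012 = 208012.

208012


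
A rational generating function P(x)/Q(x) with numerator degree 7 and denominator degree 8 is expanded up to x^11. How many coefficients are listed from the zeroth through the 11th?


Expanding up to x^11 gives the coefficients for x^0, x^1, ..., x^11.
That is 11 + 1 = 12 coefficients in total.

12


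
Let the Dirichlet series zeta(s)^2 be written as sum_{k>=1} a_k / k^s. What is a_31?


The Dirichlet convolution of the constant function 1 with itself gives (1 * 1)(k) = sum_{d | k} 1 = d(k), the number of positive divisors of k.
Since zeta(s) = sum_{k>=1} 1/k^s, we have zeta(s)^2 = sum_{k>=1} d(k)/k^s, so a_k = d(k).
For k = 31: the divisors are 1, 31.
Count = 2.

2


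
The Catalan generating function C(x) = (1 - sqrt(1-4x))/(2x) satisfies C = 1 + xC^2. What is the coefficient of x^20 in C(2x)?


Substituting x -> 2x scales the n-th coefficient by 2^n, so [x^20] C(2x) = 2^20 * C_20.
C_20 = C(2*20, 20)/(21) = 137846528820/21 = 6564120420.
So 2^20 * 6564120420 = 1048576 * 6564120420 = 6882979133521920.

6882979133521920


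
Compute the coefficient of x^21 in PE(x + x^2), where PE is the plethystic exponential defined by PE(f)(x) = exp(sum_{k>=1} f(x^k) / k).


With f(x) = x + x^2, the exponent is sum_{k>=1} (x^k + x^(2k)) / k = -ln(1 - x) - ln(1 - x^2). Exponentiating:
PE(x + x^2) = 1 / ((1 - x)(1 - x^2)).
This is the generating function for partitions of n into parts of size 1 or 2. The number of 2's can be any j in 0..10, and the rest are 1's, so
[x^21] = floor(21/2) + 1 = 11.

11


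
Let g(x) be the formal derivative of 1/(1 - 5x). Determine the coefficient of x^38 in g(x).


Differentiate termwise: d/dx sum_{k>=0} 5^k x^k = sum_{k>=1} k 5^k x^(k-1) = sum_{j>=0} (j+1) 5^(j+1) x^j.
Equivalently, d/dx [1/(1 - 5x)] = 5/(1 - 5x)^2.
For j = 38: 39 * 5^39 = 39 * 1818989403545856475830078125 = 70940586738288402557373046875.

70940586738288402557373046875


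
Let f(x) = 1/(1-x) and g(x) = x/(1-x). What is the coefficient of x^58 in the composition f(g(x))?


First simplify the composition: f(g(x)) = 1/(1 - x/(1-x)) = (1-x)/((1-x) - x) = (1-x)/(1-2x).
Now extract the coefficient. Write (1-x)/(1-2x) = 1/(1-2x) - x/(1-2x).
The coefficient of x^n in 1/(1-2x) is 2^n, and in x/(1-2x) is 2^(n-1) (for n >= 1).
So the coefficient of x^58 is 2^58 - 2^57 = 288230376151711744 - 144115188075855872 = 144115188075855872.

144115188075855872


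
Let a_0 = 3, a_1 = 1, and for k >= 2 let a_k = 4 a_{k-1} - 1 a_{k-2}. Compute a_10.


Iterating the recurrence forward:
a_0 = 3
a_1 = 1
a_2 = 4*1 - 1*3 = 1
a_3 = 4*1 - 1*1 = 3
a_4 = 4*3 - 1*1 = 11
a_5 = 4*11 - 1*3 = 41
a_6 = 4*41 - 1*11 = 153
a_7 = 4*153 - 1*41 = 571
a_8 = 4*571 - 1*153 = 2131
a_9 = 4*2131 - 1*571 = 7953
a_10 = 4*7953 - 1*2131 = 29681
So a_10 = 29681.

29681


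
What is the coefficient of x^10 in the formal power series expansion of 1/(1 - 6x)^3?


The general identity 1/(1 - c x)^r = sum_{k>=0} c^k C(k + r - 1, r - 1) x^k follows by substituting y = c x into 1/(1 - y)^r = sum_{k>=0} C(k + r - 1, r - 1) y^k.
For c = 6, r = 3, k = 10:
6^10 * C(12, 2) = 60466176 * 66 = 3990767616.

3990767616


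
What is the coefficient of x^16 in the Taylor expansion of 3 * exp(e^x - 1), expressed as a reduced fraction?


exp(e^x - 1) = sum_{k>=0} Bell_k x^k / k!, where Bell_k is the k-th Bell number.
So the coefficient of x^16 is 3 * Bell_16 / 16!.
Computing: Bell_16 = 10480142147 and 16! = 20922789888000, giving
3 * 10480142147/20922789888000 = 10480142147/6974263296000.

10480142147/6974263296000


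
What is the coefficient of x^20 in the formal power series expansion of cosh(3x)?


The Maclaurin series is cosh(t) = sum_{m>=0} t^(2m) / (2m)!, so substituting t = 3x, only even powers of x are nonzero, with coefficient of x^(2m) equal to 3^(2m) / (2m)!.
For x^20 the coefficient is 3^20/20! = 3486784401/2432902008176640000 = 531441/370812682240000.

531441/370812682240000


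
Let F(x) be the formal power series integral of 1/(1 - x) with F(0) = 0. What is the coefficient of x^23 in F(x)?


1/(1 - x) = sum_{k>=0} x^k. Integrating termwise and using F(0) = 0 gives
F(x) = sum_{k>=0} x^(k+1) / (k+1) = sum_{m>=1} x^m / m = -ln(1 - x).
So the coefficient of x^23 is 1/23 = 1/23.

1/23


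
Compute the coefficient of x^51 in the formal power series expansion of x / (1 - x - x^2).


Let f(x) = sum_{k>=0} a_k x^k. Multiplying f(x) * (1 - x - x^2) = x and matching coefficients gives a_0 = 0, a_1 = 1, and a_k = a_{k-1} + a_{k-2} for k >= 2. These are the Fibonacci numbers F_k.
Iterating from F_0 = 0, F_1 = 1:
F_0=0, F_1=1, F_2=1, F_3=2, F_4=3, F_5=5, F_6=8, F_7=13, F_8=21, F_9=34, ...
F_51 = 20365011074.

20365011074


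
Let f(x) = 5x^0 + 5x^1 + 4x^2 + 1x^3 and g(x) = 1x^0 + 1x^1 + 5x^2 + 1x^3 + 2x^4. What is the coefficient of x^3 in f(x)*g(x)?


Cauchy product at x^3:
5*1 + 5*5 + 4*1 + 1*1
= 35

35


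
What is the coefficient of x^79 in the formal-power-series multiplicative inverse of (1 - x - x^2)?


Let the inverse be f(x) = sum_{k>=0} a_k x^k. From f(x) * (1 - x - x^2) = 1 and matching coefficients:
 x^0: a_0 = 1.
 x^1: a_1 - a_0 = 0, so a_1 = 1.
 x^k (k >= 2): a_k - a_{k-1} - a_{k-2} = 0, i.e. a_k = a_{k-1} + a_{k-2}.
This is the Fibonacci-type recurrence shifted so that a_0 = a_1 = 1.
Iterating: a_0=1, a_1=1, a_2=2, a_3=3, a_4=5, a_5=8, a_6=13, a_7=21, a_8=34, a_9=55, ...
a_79 = 23416728348467685.

23416728348467685


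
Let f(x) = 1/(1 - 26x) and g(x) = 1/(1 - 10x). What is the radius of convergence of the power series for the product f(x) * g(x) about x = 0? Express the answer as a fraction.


The radius of 1/(1 - 26x) is 1/26 (nearest singularity at x = 1/26), and the radius of 1/(1 - 10x) is 1/10.
The product f(x)*g(x) = 1/((1 - 26x)(1 - 10x)) has singularities at both 1/26 and 1/10, so its radius of convergence is the distance to the nearest one:
min(1/26, 1/10) = 1/26.

1/26


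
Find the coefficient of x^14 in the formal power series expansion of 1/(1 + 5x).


Write 1/(1 + c x) = 1/(1 - (-c) x) and apply the geometric-series identity
1/(1 - y) = sum_{k>=0} y^k to get 1/(1 + c x) = sum_{k>=0} (-c)^k x^k.
So the coefficient of x^k is (-c)^k = (-1)^k * c^k.
Here c = 5 and k = 14:
(-5)^14 = 1 * 6103515625 = 6103515625

6103515625


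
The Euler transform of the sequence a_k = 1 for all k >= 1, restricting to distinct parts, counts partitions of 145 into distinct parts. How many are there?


Partitions of 145 into distinct parts can be computed via generating function.
Product (1+x)(1+x^2)(1+x^3)...
The coefficient of x^145 = 13699699

13699699


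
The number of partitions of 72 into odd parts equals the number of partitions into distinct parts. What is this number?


Computing partitions of 72 into odd parts (1, 3, 5, ...):
Using the generating function prod_{k>=0} 1/(1-x^(2k+1)),
the count is 36352

36352


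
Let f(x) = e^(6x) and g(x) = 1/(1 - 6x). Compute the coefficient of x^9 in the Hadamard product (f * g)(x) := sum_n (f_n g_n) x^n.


Expanding: f_k = 6^k/k! (from e^(6x)) and g_k = 6^k (from 1/(1 - 6x)). So the Hadamard coefficient (f * g)_k = 6^k 6^k / k! = (36)^k / k!.
For k = 9: 36^9/9! = 101559956668416/362880 = 9795520512/35.

9795520512/35


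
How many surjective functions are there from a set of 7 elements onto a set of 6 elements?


By inclusion-exclusion on which target elements are missed, the number of surjections from an n-set onto a k-set is
surj(n, k) = sum_{j=0}^{k} (-1)^j C(k, j) (k - j)^n.
Equivalently surj(n, k) = k! * S(n, k), where S(n, k) is the Stirling number of the second kind.
For n = 7, k = 6:
S(7, 6) = 21, so
surj = 6! * 21 = 720 * 21 = 15120.

15120


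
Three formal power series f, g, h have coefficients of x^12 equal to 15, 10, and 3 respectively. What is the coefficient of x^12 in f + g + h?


Series addition is componentwise:
15 + 10 + 3
= 28

28


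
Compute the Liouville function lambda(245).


The Liouville function is lambda(k) = (-1)^Omega(k), where Omega(k) counts the prime factors of k with multiplicity.
Factoring: 245 = 5 * 7 * 7, so Omega(245) = 3.
lambda(245) = (-1)^3 = -1.

-1


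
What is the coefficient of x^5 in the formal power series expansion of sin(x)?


The Maclaurin series is sin(t) = sum_{k>=0} (-1)^k t^(2k+1) / (2k+1)!, so substituting t = x, only odd powers of x are nonzero, with coefficient of x^(2k+1) equal to (-1)^k / (2k+1)!.
Write 5 = 2*2 + 1, giving the coefficient (-1)^2 / 5! = 1/120 = 1/120.

1/120


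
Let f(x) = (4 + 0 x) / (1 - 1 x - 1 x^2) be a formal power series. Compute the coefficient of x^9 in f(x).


Write f(x) = sum_{k>=0} a_k x^k. Multiplying both sides by 1 - 1 x - 1 x^2 gives
(1 - 1 x - 1 x^2) sum_{k>=0} a_k x^k = 4 + 0 x.
Matching coefficients:
 x^0: a_0 = 4
 x^1: a_1 - 1 a_0 = 0  =>  a_1 = 1*4 + 0 = 4
 x^k (k >= 2): a_k = 1 a_{k-1} + 1 a_{k-2}.
Iterating: a_2 = 8, a_3 = 12, a_4 = 20, a_5 = 32, a_6 = 52, a_7 = 84, a_8 = 136, a_9 = 220.
So the coefficient of x^9 is 220.

220


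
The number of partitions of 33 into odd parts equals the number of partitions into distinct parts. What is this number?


Computing partitions of 33 into odd parts (1, 3, 5, ...):
Using the generating function prod_{k>=0} 1/(1-x^(2k+1)),
the count is 448

448


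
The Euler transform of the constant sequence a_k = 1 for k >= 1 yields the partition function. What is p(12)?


The Euler transform converts the sequence a_k = 1 into the number of integer partitions.
Using the recurrence or dynamic programming:
p(12) = 77

77


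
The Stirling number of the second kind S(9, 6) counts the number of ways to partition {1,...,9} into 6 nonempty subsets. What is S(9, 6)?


Using the explicit formula S(n,k) = (1/k!) sum_{j=0}^{k} (-1)^(k-j) C(k,j) j^n:
S(9, 6) = 2646
Equivalently, S(n,k) is n! times the coefficient of x^n in the EGF (e^x - 1)^k / k!.

2646


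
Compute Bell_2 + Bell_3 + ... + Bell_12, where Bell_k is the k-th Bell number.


Recall Bell_k counts set partitions of a k-set (with Bell_0 = 1 by convention).
Bell_2 through Bell_12: 2, 5, 15, 52, 203, 877, 4140, 21147, 115975, 678570, 4213597
Sum = 2 + 5 + 15 + 52 + 203 + 877 + 4140 + 21147 + 115975 + 678570 + 4213597 = 5034583.

5034583


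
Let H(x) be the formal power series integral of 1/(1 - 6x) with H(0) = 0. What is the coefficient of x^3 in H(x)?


1/(1 - 6x) = sum_{k>=0} 6^k x^k. Integrating termwise with H(0) = 0:
H(x) = sum_{k>=0} 6^k x^(k+1) / (k+1) = sum_{m>=1} 6^(m-1) x^m / m.
For m = 3: 6^2/3 = 36/3 = 12.

12


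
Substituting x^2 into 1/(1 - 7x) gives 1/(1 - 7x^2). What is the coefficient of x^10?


The coefficient of x^(2m) in 1/(1 - 7x^2) is 7^m.
With n = 10 = 2*5, the coefficient is 7^5 = 16807.

16807


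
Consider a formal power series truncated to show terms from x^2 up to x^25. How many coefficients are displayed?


From x^2 to x^25 inclusive, the count is 25 - 2 + 1 = 24.

24


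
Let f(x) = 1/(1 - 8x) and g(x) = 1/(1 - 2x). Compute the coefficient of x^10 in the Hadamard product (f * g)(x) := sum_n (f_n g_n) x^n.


f has coefficients f_k = 8^k and g has coefficients g_k = 2^k, so the Hadamard product has coefficient (f*g)_k = 8^k * 2^k = 16^k.
For k = 10: 16^10 = 1099511627776.

1099511627776


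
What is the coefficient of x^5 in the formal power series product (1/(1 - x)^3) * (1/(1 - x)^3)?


Combine the factors: (1/(1 - x)^3) * (1/(1 - x)^3) = 1/(1 - x)^6.
Then use 1/(1 - x)^r = sum_{k>=0} C(k + r - 1, r - 1) x^k with r = 6 and k = 5:
C(10, 5) = 252.

252


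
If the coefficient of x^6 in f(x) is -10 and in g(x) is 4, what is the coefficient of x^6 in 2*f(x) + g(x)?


Scalar multiplication scales coefficients: 2 * -10 = -20.
Then add the g coefficient: -20 + 4
= -16

-16


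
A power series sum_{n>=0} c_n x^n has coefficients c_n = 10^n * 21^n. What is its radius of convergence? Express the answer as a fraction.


By the root test (Cauchy-Hadamard), the radius is R = 1 / limsup_n |c_n|^(1/n).
Here |c_n|^(1/n) = (10^n * 21^n)^(1/n) = 10 * 21 = 210 for all n.
So R = 1/210 = 1/210.

1/210


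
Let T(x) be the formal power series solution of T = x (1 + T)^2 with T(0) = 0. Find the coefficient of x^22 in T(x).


Apply the Lagrange inversion formula: if T = x * phi(T) with phi(t) = (1 + t)^2, then [x^n] T = (1/n) [t^(n-1)] phi(t)^n = (1/n) [t^(n-1)] (1 + t)^(2n) = (1/n) C(2n, n-1).
Using the identity C(2n, n-1) = C(2n, n) * n / (n+1), the unscaled factor equals C(2n, n) / (n+1) = C_n, the n-th Catalan number.
For n = 22: C_22 = C(44, 22) / 23 = 2104098963720/23 = 91482563640 = 91482563640.

91482563640


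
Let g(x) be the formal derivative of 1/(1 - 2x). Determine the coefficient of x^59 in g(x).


Differentiate termwise: d/dx sum_{k>=0} 2^k x^k = sum_{k>=1} k 2^k x^(k-1) = sum_{j>=0} (j+1) 2^(j+1) x^j.
Equivalently, d/dx [1/(1 - 2x)] = 2/(1 - 2x)^2.
For j = 59: 60 * 2^60 = 60 * 1152921504606846976 = 69175290276410818560.

69175290276410818560


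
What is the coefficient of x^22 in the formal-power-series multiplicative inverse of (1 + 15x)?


The inverse is 1/(1 + 15x). Apply the geometric identity 1/(1 - y) = sum_{k>=0} y^k with y = -15x:
1/(1 + 15x) = sum_{k>=0} (-15)^k x^k.
So the coefficient of x^22 is (-15)^22 = 74818276426792144775390625.

74818276426792144775390625


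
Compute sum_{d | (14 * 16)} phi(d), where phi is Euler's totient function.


First, 14 * 16 = 224. One classical identity is sum_{d | n} phi(d) = n (each k in [1, n] has a unique gcd with n, and among the k's with gcd(k, n) = n/d there are phi(d) of them). So the sum equals 224. We also verify directly:
Divisors of 224: 1, 2, 4, 7, 8, 14, 16, 28, 32, 56, 112, 224.
phi values: 1, 1, 2, 6, 4, 6, 8, 12, 16, 24, 48, 96.
Sum = 224.

224


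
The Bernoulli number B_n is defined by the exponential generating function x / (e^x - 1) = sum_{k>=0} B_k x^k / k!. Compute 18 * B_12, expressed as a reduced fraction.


Bernoulli numbers can also be computed recursively via B_0 = 1 and sum_{j=0}^{m} C(m+1, j) B_j = 0 for m >= 1. Odd-index Bernoulli numbers vanish for k >= 3.
Computing B_12 = -691/2730, so 18 * B_12 = 18 * -691/2730 = -2073/455.

-2073/455


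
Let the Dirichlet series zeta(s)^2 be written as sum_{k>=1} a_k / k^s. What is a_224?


The Dirichlet convolution of the constant function 1 with itself gives (1 * 1)(k) = sum_{d | k} 1 = d(k), the number of positive divisors of k.
Since zeta(s) = sum_{k>=1} 1/k^s, we have zeta(s)^2 = sum_{k>=1} d(k)/k^s, so a_k = d(k).
For k = 224: the divisors are 1, 2, 4, 7, 8, 14, 16, 28, 32, 56, 112, 224.
Count = 12.

12


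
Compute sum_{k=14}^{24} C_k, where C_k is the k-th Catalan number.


C_14 through C_24: 2674440, 9694845, 35357670, 129644790, 477638700, 1767263190, 6564120420, 24466267020, 91482563640, 343059613650, 1289904147324
Sum = 2674440 + 9694845 + 35357670 + 129644790 + 477638700 + 1767263190 + 6564120420 + 24466267020 + 91482563640 + 343059613650 + 1289904147324
= 1757898985689

1757898985689


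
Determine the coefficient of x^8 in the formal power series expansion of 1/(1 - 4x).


The geometric series identity gives 1/(1 - c x) = sum_{k>=0} c^k x^k, so the coefficient of x^k is c^k.
Here c = 4 and k = 8.
Computing: 4^8 = 65536

65536


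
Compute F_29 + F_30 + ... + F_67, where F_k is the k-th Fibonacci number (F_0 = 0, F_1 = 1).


Use the identity sum_{k=0}^{N} F_k = F_{N+2} - 1 (which follows from F_{k+2} - F_{k+1} = F_k). Then
sum_{k=29}^{67} F_k = (F_{69} - 1) - (F_{30} - 1) = F_{69} - F_{30}.
Computing: F_{69} = 117669030460994, F_{30} = 832040, so
Sum = 117669030460994 - 832040 = 117669029628954.

117669029628954


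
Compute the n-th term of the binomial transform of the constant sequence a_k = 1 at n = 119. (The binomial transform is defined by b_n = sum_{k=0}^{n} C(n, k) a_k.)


With a_k = 1 for all k, b_n = sum_{k=0}^{n} C(n, k) = 2^n by the binomial theorem.
For n = 119: 2^119 = 664613997892457936451903530140172288.

664613997892457936451903530140172288


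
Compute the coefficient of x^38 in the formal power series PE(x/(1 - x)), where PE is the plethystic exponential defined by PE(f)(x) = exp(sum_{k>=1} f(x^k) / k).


For f(x) = x/(1 - x) we have
sum_{k>=1} f(x^k) / k = sum_{k>=1} (1/k) * x^k / (1 - x^k) = sum_{k, m >= 1} x^(k m) / k,
which after exponentiating simplifies to
PE(x/(1 - x)) = prod_{k>=1} 1 / (1 - x^k).
This is the generating function for the partition function p(n), so the coefficient of x^38 is p(38).
Computing p(38) by dynamic programming over parts 1, 2, ..., 38: p(38) = 26015.

26015


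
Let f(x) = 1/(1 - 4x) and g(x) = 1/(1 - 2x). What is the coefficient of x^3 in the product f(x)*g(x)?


The coefficient of x^n in f*g is the Cauchy product: sum_{k=0}^{n} a^k * b^(n-k).
With a=4, b=2, n=3:
sum_{k=0}^{3} 4^k * 2^(3-k)
= 120

120


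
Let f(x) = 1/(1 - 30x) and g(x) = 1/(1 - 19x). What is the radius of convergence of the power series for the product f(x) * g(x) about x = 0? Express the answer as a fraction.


The radius of 1/(1 - 30x) is 1/30 (nearest singularity at x = 1/30), and the radius of 1/(1 - 19x) is 1/19.
The product f(x)*g(x) = 1/((1 - 30x)(1 - 19x)) has singularities at both 1/30 and 1/19, so its radius of convergence is the distance to the nearest one:
min(1/30, 1/19) = 1/30.

1/30


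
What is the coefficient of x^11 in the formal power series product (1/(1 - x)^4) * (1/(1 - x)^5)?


Combine the factors: (1/(1 - x)^4) * (1/(1 - x)^5) = 1/(1 - x)^9.
Then use 1/(1 - x)^r = sum_{k>=0} C(k + r - 1, r - 1) x^k with r = 9 and k = 11:
C(19, 8) = 75582.

75582


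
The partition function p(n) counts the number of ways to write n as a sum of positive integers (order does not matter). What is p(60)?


Using the generating function prod_{k>=1} 1/(1-x^k), we compute p(60).
By dynamic programming over parts 1 through 60:
p(60) = 966467

966467


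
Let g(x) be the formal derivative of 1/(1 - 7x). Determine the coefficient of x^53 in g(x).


Differentiate termwise: d/dx sum_{k>=0} 7^k x^k = sum_{k>=1} k 7^k x^(k-1) = sum_{j>=0} (j+1) 7^(j+1) x^j.
Equivalently, d/dx [1/(1 - 7x)] = 7/(1 - 7x)^2.
For j = 53: 54 * 7^54 = 54 * 4318114567396436564035293097707728087552248849 = 233178186639407574457905827276217316727821437846.

233178186639407574457905827276217316727821437846


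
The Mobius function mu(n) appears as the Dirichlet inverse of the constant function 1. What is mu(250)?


250 has a squared prime factor, so mu(250) = 0.
Factorization reveals a repeated prime.

0


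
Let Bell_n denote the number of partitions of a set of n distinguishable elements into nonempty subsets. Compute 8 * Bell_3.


Bell_3 can be computed from the Bell triangle or from Dobinski's identity Bell_n = (1/e) * sum_{k>=0} k^n / k!.
Computing Bell_3 = 5.
Then 8 * 5 = 40.

40


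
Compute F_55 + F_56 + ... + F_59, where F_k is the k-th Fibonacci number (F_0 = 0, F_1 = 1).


Use the identity sum_{k=0}^{N} F_k = F_{N+2} - 1 (which follows from F_{k+2} - F_{k+1} = F_k). Then
sum_{k=55}^{59} F_k = (F_{61} - 1) - (F_{56} - 1) = F_{61} - F_{56}.
Computing: F_{61} = 2504730781961, F_{56} = 225851433717, so
Sum = 2504730781961 - 225851433717 = 2278879348244.

2278879348244


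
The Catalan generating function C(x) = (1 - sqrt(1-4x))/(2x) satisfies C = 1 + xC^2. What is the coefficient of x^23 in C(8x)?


Substituting x -> 8x scales the n-th coefficient by 8^n, so [x^23] C(8x) = 8^23 * C_23.
C_23 = C(2*23, 23)/(24) = 8233430727600/24 = 343059613650.
So 8^23 * 343059613650 = 590295810358705651712 * 343059613650 = 202506652640871228790390181068800.

202506652640871228790390181068800


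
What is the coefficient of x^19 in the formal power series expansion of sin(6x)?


The Maclaurin series is sin(t) = sum_{k>=0} (-1)^k t^(2k+1) / (2k+1)!, so substituting t = 6x, only odd powers of x are nonzero, with coefficient of x^(2k+1) equal to (-1)^k 6^(2k+1) / (2k+1)!.
Write 19 = 2*9 + 1, giving the coefficient (-1)^9 * 6^19 / 19! = -609359740010496/121645100408832000 = -1417176/282907625.

-1417176/282907625


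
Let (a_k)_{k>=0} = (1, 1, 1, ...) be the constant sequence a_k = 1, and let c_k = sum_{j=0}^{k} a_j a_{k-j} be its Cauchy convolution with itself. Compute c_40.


Since a_j = 1 for all j >= 0, the convolution sum becomes
c_k = sum_{j=0}^{k} 1 * 1 = 1 * (k + 1).
Equivalently, the generating function of (a_k) is 1/(1 - x) and its square is 1/(1 - x)^2 = sum_{k>=0} 1(k + 1) x^k.
For k = 40: 1 * 41 = 41.

41


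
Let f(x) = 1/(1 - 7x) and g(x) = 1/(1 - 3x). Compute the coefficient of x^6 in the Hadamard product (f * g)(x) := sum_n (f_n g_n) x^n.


f has coefficients f_k = 7^k and g has coefficients g_k = 3^k, so the Hadamard product has coefficient (f*g)_k = 7^k * 3^k = 21^k.
For k = 6: 21^6 = 85766121.

85766121


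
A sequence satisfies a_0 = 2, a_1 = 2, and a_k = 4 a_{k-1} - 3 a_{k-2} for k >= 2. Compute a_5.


The characteristic equation is t^2 - 4 t + 3 = 0, with roots r_1 = 3 and r_2 = 1 (so c_1 = r_1 + r_2, c_2 = -r_1 r_2 as required).
One can use the closed form a_n = A r_1^n + B r_2^n, but direct iteration is more reliable:
a_0 = 2, a_1 = 2, a_2 = 2, a_3 = 2, a_4 = 2, a_5 = 2.
So a_5 = 2.

2


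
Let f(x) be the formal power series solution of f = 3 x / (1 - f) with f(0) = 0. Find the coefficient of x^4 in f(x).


Apply Lagrange inversion: f = 3 x * phi(f) with phi(t) = 1/(1 - t), so
[x^n] f = 3^n * (1/n) [t^(n-1)] phi(t)^n = 3^n * (1/n) [t^(n-1)] (1 - t)^(-n) = 3^n * (1/n) C(2n - 2, n - 1) = 3^n * C_{n-1}.
For n = 4: C_3 = C(6, 3) / 4 = 20/4 = 5.
With the 3^4 = 81 factor, the coefficient is 81 * 5 = 405.

405


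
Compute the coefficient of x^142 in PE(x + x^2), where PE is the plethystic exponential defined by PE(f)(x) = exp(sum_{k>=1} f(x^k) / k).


With f(x) = x + x^2, the exponent is sum_{k>=1} (x^k + x^(2k)) / k = -ln(1 - x) - ln(1 - x^2). Exponentiating:
PE(x + x^2) = 1 / ((1 - x)(1 - x^2)).
This is the generating function for partitions of n into parts of size 1 or 2. The number of 2's can be any j in 0..71, and the rest are 1's, so
[x^142] = floor(142/2) + 1 = 72.

72


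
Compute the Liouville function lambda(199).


The Liouville function is lambda(k) = (-1)^Omega(k), where Omega(k) counts the prime factors of k with multiplicity.
Factoring: 199 = 199, so Omega(199) = 1.
lambda(199) = (-1)^1 = -1.

-1


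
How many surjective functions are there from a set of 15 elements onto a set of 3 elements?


By inclusion-exclusion on which target elements are missed, the number of surjections from an n-set onto a k-set is
surj(n, k) = sum_{j=0}^{k} (-1)^j C(k, j) (k - j)^n.
Equivalently surj(n, k) = k! * S(n, k), where S(n, k) is the Stirling number of the second kind.
For n = 15, k = 3:
S(15, 3) = 2375101, so
surj = 3! * 2375101 = 6 * 2375101 = 14250606.

14250606


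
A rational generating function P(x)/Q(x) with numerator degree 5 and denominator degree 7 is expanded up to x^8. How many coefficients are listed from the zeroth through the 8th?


Expanding up to x^8 gives the coefficients for x^0, x^1, ..., x^8.
That is 8 + 1 = 9 coefficients in total.

9


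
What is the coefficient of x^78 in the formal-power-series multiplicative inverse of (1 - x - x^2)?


Let the inverse be f(x) = sum_{k>=0} a_k x^k. From f(x) * (1 - x - x^2) = 1 and matching coefficients:
 x^0: a_0 = 1.
 x^1: a_1 - a_0 = 0, so a_1 = 1.
 x^k (k >= 2): a_k - a_{k-1} - a_{k-2} = 0, i.e. a_k = a_{k-1} + a_{k-2}.
This is the Fibonacci-type recurrence shifted so that a_0 = a_1 = 1.
Iterating: a_0=1, a_1=1, a_2=2, a_3=3, a_4=5, a_5=8, a_6=13, a_7=21, a_8=34, a_9=55, ...
a_78 = 14472334024676221.

14472334024676221


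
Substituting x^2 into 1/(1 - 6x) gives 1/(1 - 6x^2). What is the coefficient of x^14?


The coefficient of x^(2m) in 1/(1 - 6x^2) is 6^m.
With n = 14 = 2*7, the coefficient is 6^7 = 279936.

279936


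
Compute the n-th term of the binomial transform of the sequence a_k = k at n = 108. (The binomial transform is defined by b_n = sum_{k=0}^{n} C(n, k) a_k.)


With a_k = k, b_n = sum_{k=0}^{n} C(n, k) k. Using k * C(n, k) = n * C(n-1, k-1) gives b_n = n * sum_{k>=1} C(n-1, k-1) = n * 2^(n-1).
For n = 108: 108 * 2^107 = 108 * 162259276829213363391578010288128 = 17524001897555043246290425111117824.

17524001897555043246290425111117824


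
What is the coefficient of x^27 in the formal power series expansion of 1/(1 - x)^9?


The negative binomial / multiset identity is
1/(1 - x)^r = sum_{k>=0} C(k + r - 1, r - 1) x^k.
Here r = 9 and k = 27, so the coefficient is
C(27 + 8, 8) = C(35, 8)
= 23535820

23535820


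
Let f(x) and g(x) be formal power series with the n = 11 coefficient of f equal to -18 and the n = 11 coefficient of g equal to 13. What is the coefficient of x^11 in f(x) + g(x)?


Addition of formal power series is termwise.
The coefficient of x^11 in f + g = -18 + 13
= -5

-5


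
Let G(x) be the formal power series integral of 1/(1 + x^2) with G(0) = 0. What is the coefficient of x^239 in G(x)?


1/(1 + x^2) = sum_{j>=0} (-1)^j x^(2j). Integrating termwise with G(0) = 0:
G(x) = sum_{j>=0} (-1)^j x^(2j+1) / (2j+1) = arctan(x).
Only odd powers are nonzero. For x^239 write 239 = 2*119 + 1, giving
(-1)^119 / 239 = -1/239 = -1/239.

-1/239


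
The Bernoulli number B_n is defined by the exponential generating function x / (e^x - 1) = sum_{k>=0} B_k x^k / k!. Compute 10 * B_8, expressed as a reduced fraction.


Bernoulli numbers can also be computed recursively via B_0 = 1 and sum_{j=0}^{m} C(m+1, j) B_j = 0 for m >= 1. Odd-index Bernoulli numbers vanish for k >= 3.
Computing B_8 = -1/30, so 10 * B_8 = 10 * -1/30 = -1/3.

-1/3


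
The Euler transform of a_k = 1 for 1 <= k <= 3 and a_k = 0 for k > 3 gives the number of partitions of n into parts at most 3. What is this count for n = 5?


Partitions of 5 into parts at most 3:
Using generating function (1-x)^(-1)(1-x^2)^(-1)(1-x^3)^(-1),
the coefficient of x^5 = 5

5


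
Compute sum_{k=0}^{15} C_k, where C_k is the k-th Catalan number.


C_0 through C_15: 1, 1, 2, 5, 14, 42, 132, 429, 1430, 4862, 16796, 58786, 208012, 742900, 2674440, 9694845
Sum = 1 + 1 + 2 + 5 + 14 + 42 + 132 + 429 + 1430 + 4862 + 16796 + 58786 + 208012 + 742900 + 2674440 + 9694845
= 13402697

13402697


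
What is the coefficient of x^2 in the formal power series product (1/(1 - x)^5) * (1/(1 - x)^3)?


Combine the factors: (1/(1 - x)^5) * (1/(1 - x)^3) = 1/(1 - x)^8.
Then use 1/(1 - x)^r = sum_{k>=0} C(k + r - 1, r - 1) x^k with r = 8 and k = 2:
C(9, 7) = 36.

36


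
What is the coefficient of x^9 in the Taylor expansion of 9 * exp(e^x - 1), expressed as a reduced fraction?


exp(e^x - 1) = sum_{k>=0} Bell_k x^k / k!, where Bell_k is the k-th Bell number.
So the coefficient of x^9 is 9 * Bell_9 / 9!.
Computing: Bell_9 = 21147 and 9! = 362880, giving
9 * 21147/362880 = 1007/1920.

1007/1920


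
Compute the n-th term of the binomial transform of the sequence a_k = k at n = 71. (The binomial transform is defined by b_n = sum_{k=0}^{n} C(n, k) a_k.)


With a_k = k, b_n = sum_{k=0}^{n} C(n, k) k. Using k * C(n, k) = n * C(n-1, k-1) gives b_n = n * sum_{k>=1} C(n-1, k-1) = n * 2^(n-1).
For n = 71: 71 * 2^70 = 71 * 1180591620717411303424 = 83822005070936202543104.

83822005070936202543104


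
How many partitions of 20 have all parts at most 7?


Using the generating function (1-x)^(-1)(1-x^2)^(-1)...(1-x^7)^(-1),
the coefficient of x^20 counts these restricted partitions.
Result = 364

364


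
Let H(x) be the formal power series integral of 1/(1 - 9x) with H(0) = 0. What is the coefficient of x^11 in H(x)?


1/(1 - 9x) = sum_{k>=0} 9^k x^k. Integrating termwise with H(0) = 0:
H(x) = sum_{k>=0} 9^k x^(k+1) / (k+1) = sum_{m>=1} 9^(m-1) x^m / m.
For m = 11: 9^10/11 = 3486784401/11 = 3486784401/11.

3486784401/11


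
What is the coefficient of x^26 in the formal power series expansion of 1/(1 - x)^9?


The negative binomial / multiset identity is
1/(1 - x)^r = sum_{k>=0} C(k + r - 1, r - 1) x^k.
Here r = 9 and k = 26, so the coefficient is
C(26 + 8, 8) = C(34, 8)
= 18156204

18156204


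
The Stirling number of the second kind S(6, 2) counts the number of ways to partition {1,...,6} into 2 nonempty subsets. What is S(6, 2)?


Using the explicit formula S(n,k) = (1/k!) sum_{j=0}^{k} (-1)^(k-j) C(k,j) j^n:
S(6, 2) = 31
Equivalently, S(n,k) is n! times the coefficient of x^n in the EGF (e^x - 1)^k / k!.

31
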